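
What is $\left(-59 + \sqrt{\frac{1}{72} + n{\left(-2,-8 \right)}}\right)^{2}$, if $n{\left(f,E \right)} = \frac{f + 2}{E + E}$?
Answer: $\frac{\left(708 - \sqrt{2}\right)^{2}}{144} \approx 3467.1$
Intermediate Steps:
$n{\left(f,E \right)} = \frac{2 + f}{2 E}$
$\left(-59 + \sqrt{\frac{1}{72} + n{\left(-2,-8 \right)}}\right)^{2} = \left(-59 + \sqrt{\frac{1}{72} + \frac{2 - 2}{2 \left(-8\right)}}\right)^{2} = \left(-59 + \sqrt{\frac{1}{72} + \frac{1}{2} \left(- \frac{1}{8}\right) 0}\right)^{2} = \left(-59 + \sqrt{\frac{1}{72} + 0}\right)^{2} = \left(-59 + \sqrt{\frac{1}{72}}\right)^{2} = \left(-59 + \frac{\sqrt{2}}{12}\right)^{2}$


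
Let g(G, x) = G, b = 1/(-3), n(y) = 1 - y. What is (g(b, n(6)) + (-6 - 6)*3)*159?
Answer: -5777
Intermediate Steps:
b = -1/3 ≈ -0.33333
(g(b, n(6)) + (-6 - 6)*3)*159 = (-1/3 + (-6 - 6)*3)*159 = (-1/3 - 12*3)*159 = (-1/3 - 36)*159 = -109/3*159 = -5777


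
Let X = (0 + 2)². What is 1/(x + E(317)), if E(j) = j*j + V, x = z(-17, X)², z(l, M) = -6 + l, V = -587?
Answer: 1/100431 ≈ 9.9571e-6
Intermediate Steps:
X = 4 (X = 2² = 4)
x = 529 (x = (-6 - 17)² = (-23)² = 529)
E(j) = -587 + j² (E(j) = j*j - 587 = j² - 587 = -587 + j²)
1/(x + E(317)) = 1/(529 + (-587 + 317²)) = 1/(529 + (-587 + 100489)) = 1/(529 + 99902) = 1/100431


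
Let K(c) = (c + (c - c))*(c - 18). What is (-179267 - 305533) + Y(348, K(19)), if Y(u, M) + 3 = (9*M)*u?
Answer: -425295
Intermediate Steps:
K(c) = c*(-18 + c) (K(c) = (c + 0)*(-18 + c) = c*(-18 + c))
Y(u, M) = -3 + 9*M*u (Y(u, M) = -3 + (9*M)*u = -3 + 9*M*u)
(-179267 - 305533) + Y(348, K(19)) = (-179267 - 305533) + (-3 + 9*(19*(-18 + 19))*348) = -484800 + (-3 + 9*(19*1)*348) = -484800 + (-3 + 9*19*348) = -484800 + (-3 + 59508) = -484800 + 59505 = -425295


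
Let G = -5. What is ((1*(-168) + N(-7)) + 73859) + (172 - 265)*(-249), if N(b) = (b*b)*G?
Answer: 96603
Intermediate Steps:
N(b) = -5*b**2 (N(b) = (b*b)*(-5) = b**2*(-5) = -5*b**2)
((1*(-168) + N(-7)) + 73859) + (172 - 265)*(-249) = ((1*(-168) - 5*(-7)**2) + 73859) + (172 - 265)*(-249) = ((-168 - 5*49) + 73859) - 93*(-249) = ((-168 - 245) + 73859) + 23157 = (-413 + 73859) + 23157 = 73446 + 23157 = 96603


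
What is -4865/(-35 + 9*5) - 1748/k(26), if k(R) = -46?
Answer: -897/2 ≈ -448.50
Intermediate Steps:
-4865/(-35 + 9*5) - 1748/k(26) = -4865/(-35 + 9*5) - 1748/(-46) = -4865/(-35 + 45) - 1748*(-1/46) = -4865/10 + 38 = -4865*⅒ + 38 = -973/2 + 38 = -897/2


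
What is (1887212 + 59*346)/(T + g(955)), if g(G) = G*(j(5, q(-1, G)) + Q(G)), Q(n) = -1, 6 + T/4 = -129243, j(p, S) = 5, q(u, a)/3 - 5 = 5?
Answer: -953813/256588 ≈ -3.7173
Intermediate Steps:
q(u, a) = 30 (q(u, a) = 15 + 3*5 = 15 + 15 = 30)
T = -516996 (T = -24 + 4*(-129243) = -24 - 516972 = -516996)
g(G) = 4*G (g(G) = G*(5 - 1) = G*4 = 4*G)
(1887212 + 59*346)/(T + g(955)) = (1887212 + 59*346)/(-516996 + 4*955) = (1887212 + 20414)/(-516996 + 3820) = 1907626/(-513176) = 1907626*(-1/513176) = -953813/256588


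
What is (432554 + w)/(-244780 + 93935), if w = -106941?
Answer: -325613/150845 ≈ -2.1586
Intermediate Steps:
(432554 + w)/(-244780 + 93935) = (432554 - 106941)/(-244780 + 93935) = 325613/(-150845) = 325613*(-1/150845) = -325613/150845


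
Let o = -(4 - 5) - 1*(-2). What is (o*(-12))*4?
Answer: -144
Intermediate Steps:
o = 3 (o = -1*(-1) + 2 = 1 + 2 = 3)
(o*(-12))*4 = (3*(-12))*4 = -36*4 = -144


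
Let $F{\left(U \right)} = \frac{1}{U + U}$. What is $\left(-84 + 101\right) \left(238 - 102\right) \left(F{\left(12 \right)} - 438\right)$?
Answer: $- \frac{3037679}{3} \approx -1.0126 \cdot 10^{6}$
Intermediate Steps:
$F{\left(U \right)} = \frac{1}{2 U}$
$\left(-84 + 101\right) \left(238 - 102\right) \left(F{\left(12 \right)} - 438\right) = \left(-84 + 101\right) \left(238 - 102\right) \left(\frac{1}{2 \cdot 12} - 438\right) = 17 \cdot 136 \left(\frac{1}{2} \cdot \frac{1}{12} - 438\right) = 2312 \left(\frac{1}{24} - 438\right) = 2312 \left(- \frac{10511}{24}\right) = - \frac{3037679}{3}$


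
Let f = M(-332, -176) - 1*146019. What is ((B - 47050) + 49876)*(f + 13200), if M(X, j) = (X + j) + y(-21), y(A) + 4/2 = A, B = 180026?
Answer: -24383314200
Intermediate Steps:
y(A) = -2 + A
M(X, j) = -23 + X + j (M(X, j) = (X + j) + (-2 - 21) = (X + j) - 23 = -23 + X + j)
f = -146550 (f = (-23 - 332 - 176) - 1*146019 = -531 - 146019 = -146550)
((B - 47050) + 49876)*(f + 13200) = ((180026 - 47050) + 49876)*(-146550 + 13200) = (132976 + 49876)*(-133350) = 182852*(-133350) = -24383314200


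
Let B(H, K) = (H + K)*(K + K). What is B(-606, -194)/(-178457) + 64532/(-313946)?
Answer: -54482512762/28012930661 ≈ -1.9449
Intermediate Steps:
B(H, K) = 2*K*(H + K) (B(H, K) = (H + K)*(2*K) = 2*K*(H + K))
B(-606, -194)/(-178457) + 64532/(-313946) = (2*(-194)*(-606 - 194))/(-178457) + 64532/(-313946) = (2*(-194)*(-800))*(-1/178457) + 64532*(-1/313946) = 310400*(-1/178457) - 32266/156973 = -310400/178457 - 32266/156973 = -54482512762/28012930661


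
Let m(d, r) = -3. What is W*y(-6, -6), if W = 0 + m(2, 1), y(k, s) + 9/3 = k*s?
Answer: -99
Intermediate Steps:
y(k, s) = -3 + k*s
W = -3 (W = 0 - 3 = -3)
W*y(-6, -6) = -3*(-3 - 6*(-6)) = -3*(-3 + 36) = -3*33 = -99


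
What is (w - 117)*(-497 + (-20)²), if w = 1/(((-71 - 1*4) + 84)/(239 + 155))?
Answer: 63923/9 ≈ 7102.6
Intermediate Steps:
w = 394/9 (w = 1/(((-71 - 4) + 84)/394) = 1/((-75 + 84)*(1/394)) = 1/(9*(1/394)) = 1/(9/394) = 394/9 ≈ 43.778)
(w - 117)*(-497 + (-20)²) = (394/9 - 117)*(-497 + (-20)²) = -659*(-497 + 400)/9 = -659/9*(-97) = 63923/9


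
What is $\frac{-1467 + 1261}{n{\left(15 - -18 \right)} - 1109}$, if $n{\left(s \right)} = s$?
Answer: $\frac{103}{538} \approx 0.19145$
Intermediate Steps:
$\frac{-1467 + 1261}{n{\left(15 - -18 \right)} - 1109} = \frac{-1467 + 1261}{\left(15 - -18\right) - 1109} = - \frac{206}{\left(15 + 18\right) - 1109} = - \frac{206}{33 - 1109} = - \frac{206}{-1076} = \left(-206\right) \left(- \frac{1}{1076}\right) = \frac{103}{538}$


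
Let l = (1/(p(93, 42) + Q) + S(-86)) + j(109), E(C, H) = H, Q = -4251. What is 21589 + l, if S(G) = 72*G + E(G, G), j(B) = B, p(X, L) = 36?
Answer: 64995299/4215 ≈ 15420.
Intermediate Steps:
S(G) = 73*G (S(G) = 72*G + G = 73*G)
l = -26002336/4215 (l = (1/(36 - 4251) + 73*(-86)) + 109 = (1/(-4215) - 6278) + 109 = (-1/4215 - 6278) + 109 = -26461771/4215 + 109 = -26002336/4215 ≈ -6169.0)
21589 + l = 21589 - 26002336/4215 = 64995299/4215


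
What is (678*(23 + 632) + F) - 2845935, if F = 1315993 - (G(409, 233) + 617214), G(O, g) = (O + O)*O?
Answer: -2037628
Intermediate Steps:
G(O, g) = 2*O² (G(O, g) = (2*O)*O = 2*O²)
F = 364217 (F = 1315993 - (2*409² + 617214) = 1315993 - (2*167281 + 617214) = 1315993 - (334562 + 617214) = 1315993 - 1*951776 = 1315993 - 951776 = 364217)
(678*(23 + 632) + F) - 2845935 = (678*(23 + 632) + 364217) - 2845935 = (678*655 + 364217) - 2845935 = (444090 + 364217) - 2845935 = 808307 - 2845935 = -2037628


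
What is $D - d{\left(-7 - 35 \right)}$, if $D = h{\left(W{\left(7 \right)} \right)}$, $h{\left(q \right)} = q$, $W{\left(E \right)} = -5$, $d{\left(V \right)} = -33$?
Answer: $28$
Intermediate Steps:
$D = -5$
$D - d{\left(-7 - 35 \right)} = -5 - -33 = -5 + 33 = 28$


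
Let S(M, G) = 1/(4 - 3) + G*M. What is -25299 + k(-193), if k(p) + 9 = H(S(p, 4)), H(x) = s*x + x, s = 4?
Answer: -29163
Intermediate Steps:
S(M, G) = 1 + G*M (S(M, G) = 1/1 + G*M = 1 + G*M)
H(x) = 5*x (H(x) = 4*x + x = 5*x)
k(p) = -4 + 20*p (k(p) = -9 + 5*(1 + 4*p) = -9 + (5 + 20*p) = -4 + 20*p)
-25299 + k(-193) = -25299 + (-4 + 20*(-193)) = -25299 + (-4 - 3860) = -25299 - 3864 = -29163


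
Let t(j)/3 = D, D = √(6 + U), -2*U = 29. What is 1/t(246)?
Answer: -I*√34/51 ≈ -0.11433*I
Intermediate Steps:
U = -29/2 (U = -½*29 = -29/2 ≈ -14.500)
D = I*√34/2 (D = √(6 - 29/2) = √(-17/2) = I*√34/2 ≈ 2.9155*I)
t(j) = 3*I*√34/2 (t(j) = 3*(I*√34/2) = 3*I*√34/2)
1/t(246) = 1/(3*I*√34/2) = -I*√34/51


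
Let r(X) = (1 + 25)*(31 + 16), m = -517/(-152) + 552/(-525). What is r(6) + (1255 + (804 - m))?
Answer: 87212093/26600 ≈ 3278.6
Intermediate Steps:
m = 62507/26600 (m = -517*(-1/152) + 552*(-1/525) = 517/152 - 184/175 = 62507/26600 ≈ 2.3499)
r(X) = 1222 (r(X) = 26*47 = 1222)
r(6) + (1255 + (804 - m)) = 1222 + (1255 + (804 - 1*62507/26600)) = 1222 + (1255 + (804 - 62507/26600)) = 1222 + (1255 + 21323893/26600) = 1222 + 54706893/26600 = 87212093/26600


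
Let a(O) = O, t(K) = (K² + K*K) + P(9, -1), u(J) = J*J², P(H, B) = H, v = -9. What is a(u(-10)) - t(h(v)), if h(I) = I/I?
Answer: -1011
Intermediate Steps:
h(I) = 1
u(J) = J³
t(K) = 9 + 2*K² (t(K) = (K² + K*K) + 9 = (K² + K²) + 9 = 2*K² + 9 = 9 + 2*K²)
a(u(-10)) - t(h(v)) = (-10)³ - (9 + 2*1²) = -1000 - (9 + 2*1) = -1000 - (9 + 2) = -1000 - 1*11 = -1000 - 11 = -1011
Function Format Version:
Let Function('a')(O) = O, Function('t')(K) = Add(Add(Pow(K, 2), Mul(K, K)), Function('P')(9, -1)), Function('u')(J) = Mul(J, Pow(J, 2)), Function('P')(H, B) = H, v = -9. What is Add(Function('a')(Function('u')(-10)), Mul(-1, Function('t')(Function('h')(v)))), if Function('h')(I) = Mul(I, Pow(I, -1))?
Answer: -1011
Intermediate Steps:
Function('h')(I) = 1
Function('u')(J) = Pow(J, 3)
Function('t')(K) = Add(9, Mul(2, Pow(K, 2))) (Function('t')(K) = Add(Add(Pow(K, 2), Mul(K, K)), 9) = Add(Add(Pow(K, 2), Pow(K, 2)), 9) = Add(Mul(2, Pow(K, 2)), 9) = Add(9, Mul(2, Pow(K, 2))))
Add(Function('a')(Function('u')(-10)), Mul(-1, Function('t')(Function('h')(v)))) = Add(Pow(-10, 3), Mul(-1, Add(9, Mul(2, Pow(1, 2))))) = Add(-1000, Mul(-1, Add(9, Mul(2, 1)))) = Add(-1000, Mul(-1, Add(9, 2))) = Add(-1000, Mul(-1, 11)) = Add(-1000, -11) = -1011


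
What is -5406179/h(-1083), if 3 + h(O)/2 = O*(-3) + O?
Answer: -5406179/4326 ≈ -1249.7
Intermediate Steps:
h(O) = -6 - 4*O (h(O) = -6 + 2*(O*(-3) + O) = -6 + 2*(-3*O + O) = -6 + 2*(-2*O) = -6 - 4*O)
-5406179/h(-1083) = -5406179/(-6 - 4*(-1083)) = -5406179/(-6 + 4332) = -5406179/4326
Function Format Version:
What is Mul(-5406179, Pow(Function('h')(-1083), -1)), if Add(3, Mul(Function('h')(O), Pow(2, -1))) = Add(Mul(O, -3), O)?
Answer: Rational(-5406179, 4326) ≈ -1249.7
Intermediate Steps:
Function('h')(O) = Add(-6, Mul(-4, O)) (Function('h')(O) = Add(-6, Mul(2, Add(Mul(O, -3), O))) = Add(-6, Mul(2, Add(Mul(-3, O), O))) = Add(-6, Mul(2, Mul(-2, O))) = Add(-6, Mul(-4, O)))
Mul(-5406179, Pow(Function('h')(-1083), -1)) = Mul(-5406179, Pow(Add(-6, Mul(-4, -1083)), -1)) = Mul(-5406179, Pow(Add(-6, 4332), -1)) = Mul(-5406179, Pow(4326, -1)) = Mul(-5406179, Rational(1, 4326)) = Rational(-5406179, 4326)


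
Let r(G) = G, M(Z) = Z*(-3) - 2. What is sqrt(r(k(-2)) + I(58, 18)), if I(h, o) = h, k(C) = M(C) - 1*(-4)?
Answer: sqrt(66) ≈ 8.1240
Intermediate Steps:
M(Z) = -2 - 3*Z (M(Z) = -3*Z - 2 = -2 - 3*Z)
k(C) = 2 - 3*C (k(C) = (-2 - 3*C) - 1*(-4) = (-2 - 3*C) + 4 = 2 - 3*C)
sqrt(r(k(-2)) + I(58, 18)) = sqrt((2 - 3*(-2)) + 58) = sqrt((2 + 6) + 58) = sqrt(8 + 58) = sqrt(66)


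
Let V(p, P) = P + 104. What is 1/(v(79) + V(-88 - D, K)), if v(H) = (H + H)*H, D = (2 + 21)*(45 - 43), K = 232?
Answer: 1/12818 ≈ 7.8015e-5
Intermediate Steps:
D = 46 (D = 23*2 = 46)
V(p, P) = 104 + P
v(H) = 2*H² (v(H) = (2*H)*H = 2*H²)
1/(v(79) + V(-88 - D, K)) = 1/(2*79² + (104 + 232)) = 1/(2*6241 + 336) = 1/(12482 + 336) = 1/12818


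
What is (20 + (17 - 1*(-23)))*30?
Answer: 1800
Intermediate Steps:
(20 + (17 - 1*(-23)))*30 = (20 + (17 + 23))*30 = (20 + 40)*30 = 60*30 = 1800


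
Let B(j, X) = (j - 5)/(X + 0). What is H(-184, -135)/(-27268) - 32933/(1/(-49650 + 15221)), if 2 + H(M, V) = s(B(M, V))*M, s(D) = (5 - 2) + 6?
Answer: 15458914404767/13634 ≈ 1.1339e+9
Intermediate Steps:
B(j, X) = (-5 + j)/X
s(D) = 9 (s(D) = 3 + 6 = 9)
H(M, V) = -2 + 9*M
H(-184, -135)/(-27268) - 32933/(1/(-49650 + 15221)) = (-2 + 9*(-184))/(-27268) - 32933/(1/(-49650 + 15221)) = (-2 - 1656)*(-1/27268) - 32933/(1/(-34429)) = -1658*(-1/27268) - 32933/(-1/34429) = 829/13634 - 32933*(-34429) = 829/13634 + 1133850257 = 15458914404767/13634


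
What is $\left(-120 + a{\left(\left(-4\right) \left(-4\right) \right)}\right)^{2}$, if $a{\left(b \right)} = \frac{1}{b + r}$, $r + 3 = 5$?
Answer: $\frac{4661281}{324} \approx 14387.0$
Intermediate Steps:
$r = 2$ ($r = -3 + 5 = 2$)
$a{\left(b \right)} = \frac{1}{2 + b}$ ($a{\left(b \right)} = \frac{1}{b + 2} = \frac{1}{2 + b}$)
$\left(-120 + a{\left(\left(-4\right) \left(-4\right) \right)}\right)^{2} = \left(-120 + \frac{1}{2 - -16}\right)^{2} = \left(-120 + \frac{1}{2 + 16}\right)^{2} = \left(-120 + \frac{1}{18}\right)^{2} = \left(- \frac{2159}{18}\right)^{2} = \frac{4661281}{324}$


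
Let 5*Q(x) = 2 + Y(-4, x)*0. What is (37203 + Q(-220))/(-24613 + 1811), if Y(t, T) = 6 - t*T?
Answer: -14309/8770 ≈ -1.6316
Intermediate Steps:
Y(t, T) = 6 - T*t
Q(x) = 2/5 (Q(x) = (2 + (6 - 1*x*(-4))*0)/5 = (2 + (6 + 4*x)*0)/5 = (2 + 0)/5 = (1/5)*2 = 2/5)
(37203 + Q(-220))/(-24613 + 1811) = (37203 + 2/5)/(-24613 + 1811) = (186017/5)/(-22802) = (186017/5)*(-1/22802) = -14309/8770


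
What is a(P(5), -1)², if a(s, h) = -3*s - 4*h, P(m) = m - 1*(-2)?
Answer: 289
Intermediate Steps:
P(m) = 2 + m (P(m) = m + 2 = 2 + m)
a(s, h) = -4*h - 3*s
a(P(5), -1)² = (-4*(-1) - 3*(2 + 5))² = (4 - 3*7)² = (4 - 21)² = (-17)² = 289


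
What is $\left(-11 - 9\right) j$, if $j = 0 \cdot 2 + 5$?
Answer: $-100$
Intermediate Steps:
$j = 5$ ($j = 0 + 5 = 5$)
$\left(-11 - 9\right) j = \left(-11 - 9\right) 5 = \left(-20\right) 5 = -100$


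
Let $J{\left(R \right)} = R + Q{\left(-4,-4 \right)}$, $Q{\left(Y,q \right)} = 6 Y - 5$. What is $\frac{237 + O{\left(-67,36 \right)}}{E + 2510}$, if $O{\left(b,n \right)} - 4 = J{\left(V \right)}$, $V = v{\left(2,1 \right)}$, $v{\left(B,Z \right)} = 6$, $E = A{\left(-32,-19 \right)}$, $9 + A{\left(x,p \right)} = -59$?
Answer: $\frac{109}{1221} \approx 0.089271$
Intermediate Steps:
$A{\left(x,p \right)} = -68$ ($A{\left(x,p \right)} = -9 - 59 = -68$)
$E = -68$
$Q{\left(Y,q \right)} = -5 + 6 Y$
$V = 6$
$J{\left(R \right)} = -29 + R$ ($J{\left(R \right)} = R + \left(-5 + 6 \left(-4\right)\right) = R - 29 = -29 + R$)
$O{\left(b,n \right)} = -19$ ($O{\left(b,n \right)} = 4 + \left(-29 + 6\right) = 4 - 23 = -19$)
$\frac{237 + O{\left(-67,36 \right)}}{E + 2510} = \frac{237 - 19}{-68 + 2510} = \frac{218}{2442} = 218 \cdot \frac{1}{2442} = \frac{109}{1221}$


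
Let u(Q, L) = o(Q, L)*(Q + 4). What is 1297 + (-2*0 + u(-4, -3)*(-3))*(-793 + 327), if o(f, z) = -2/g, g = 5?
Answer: 1297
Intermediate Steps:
o(f, z) = -2/5
u(Q, L) = -8/5 - 2*Q/5 (u(Q, L) = -2*(Q + 4)/5 = -2*(4 + Q)/5 = -8/5 - 2*Q/5)
1297 + (-2*0 + u(-4, -3)*(-3))*(-793 + 327) = 1297 + (-2*0 + (-8/5 - 2/5*(-4))*(-3))*(-793 + 327) = 1297 + (0 + (-8/5 + 8/5)*(-3))*(-466) = 1297 + (0 + 0*(-3))*(-466) = 1297 + (0 + 0)*(-466) = 1297 + 0*(-466) = 1297 + 0 = 1297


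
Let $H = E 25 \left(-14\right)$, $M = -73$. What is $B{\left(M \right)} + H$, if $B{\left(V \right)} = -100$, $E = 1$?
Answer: $-450$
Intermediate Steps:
$H = -350$ ($H = 1 \cdot 25 \left(-14\right) = 25 \left(-14\right) = -350$)
$B{\left(M \right)} + H = -100 - 350 = -450$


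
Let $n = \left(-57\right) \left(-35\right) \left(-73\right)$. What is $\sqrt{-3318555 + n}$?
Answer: $3 i \sqrt{384910} \approx 1861.2 i$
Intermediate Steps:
$n = -145635$ ($n = 1995 \left(-73\right) = -145635$)
$\sqrt{-3318555 + n} = \sqrt{-3318555 - 145635} = \sqrt{-3464190} = 3 i \sqrt{384910}$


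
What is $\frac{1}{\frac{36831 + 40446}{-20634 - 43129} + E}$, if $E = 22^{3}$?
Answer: $\frac{63763}{678871147} \approx 9.3925 \cdot 10^{-5}$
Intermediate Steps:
$E = 10648$
$\frac{1}{\frac{36831 + 40446}{-20634 - 43129} + E} = \frac{1}{\frac{36831 + 40446}{-20634 - 43129} + 10648} = \frac{1}{\frac{77277}{-63763} + 10648} = \frac{1}{77277 \left(- \frac{1}{63763}\right) + 10648} = \frac{1}{- \frac{77277}{63763} + 10648} = \frac{1}{\frac{678871147}{63763}} = \frac{63763}{678871147}$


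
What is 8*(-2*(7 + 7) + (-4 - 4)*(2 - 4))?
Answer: -96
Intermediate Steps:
8*(-2*(7 + 7) + (-4 - 4)*(2 - 4)) = 8*(-2*14 - 8*(-2)) = 8*(-28 + 16) = 8*(-12) = -96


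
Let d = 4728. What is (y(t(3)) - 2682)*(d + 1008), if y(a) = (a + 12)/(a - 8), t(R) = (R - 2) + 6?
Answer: -15492936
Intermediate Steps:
t(R) = 4 + R (t(R) = (-2 + R) + 6 = 4 + R)
y(a) = (12 + a)/(-8 + a)
(y(t(3)) - 2682)*(d + 1008) = ((12 + (4 + 3))/(-8 + (4 + 3)) - 2682)*(4728 + 1008) = ((12 + 7)/(-8 + 7) - 2682)*5736 = (19/(-1) - 2682)*5736 = (-1*19 - 2682)*5736 = (-19 - 2682)*5736 = -2701*5736 = -15492936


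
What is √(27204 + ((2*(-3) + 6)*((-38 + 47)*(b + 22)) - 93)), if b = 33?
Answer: √27111 ≈ 164.65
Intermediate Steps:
√(27204 + ((2*(-3) + 6)*((-38 + 47)*(b + 22)) - 93)) = √(27204 + ((2*(-3) + 6)*((-38 + 47)*(33 + 22)) - 93)) = √(27204 + ((-6 + 6)*(9*55) - 93)) = √(27204 + (0*495 - 93)) = √(27204 + (0 - 93)) = √(27204 - 93) = √27111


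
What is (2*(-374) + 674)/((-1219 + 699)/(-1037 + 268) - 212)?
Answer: 28453/81254 ≈ 0.35017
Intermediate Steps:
(2*(-374) + 674)/((-1219 + 699)/(-1037 + 268) - 212) = (-748 + 674)/(-520/(-769) - 212) = -74/(-520*(-1/769) - 212) = -74/(520/769 - 212) = -74/(-162508/769) = -74*(-769/162508) = 28453/81254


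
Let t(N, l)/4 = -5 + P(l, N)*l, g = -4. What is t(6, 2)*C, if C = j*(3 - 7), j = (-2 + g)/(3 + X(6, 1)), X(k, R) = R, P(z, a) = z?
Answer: -24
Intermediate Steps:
t(N, l) = -20 + 4*l² (t(N, l) = 4*(-5 + l*l) = 4*(-5 + l²) = -20 + 4*l²)
j = -3/2 (j = (-2 - 4)/(3 + 1) = -6/4 = -6*¼ = -3/2 ≈ -1.5000)
C = 6 (C = -3*(3 - 7)/2 = -3/2*(-4) = 6)
t(6, 2)*C = (-20 + 4*2²)*6 = (-20 + 4*4)*6 = (-20 + 16)*6 = -4*6 = -24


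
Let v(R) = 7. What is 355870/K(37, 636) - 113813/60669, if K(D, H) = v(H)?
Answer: 3084211477/60669 ≈ 50837.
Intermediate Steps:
K(D, H) = 7
355870/K(37, 636) - 113813/60669 = 355870/7 - 113813/60669 = 355870*(⅐) - 113813*1/60669 = 355870/7 - 16259/8667 = 3084211477/60669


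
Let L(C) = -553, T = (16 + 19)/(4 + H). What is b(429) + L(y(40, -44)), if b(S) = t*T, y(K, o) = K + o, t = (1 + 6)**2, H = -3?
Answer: 1162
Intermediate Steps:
t = 49 (t = 7**2 = 49)
T = 35 (T = (16 + 19)/(4 - 3) = 35/1 = 35*1 = 35)
b(S) = 1715 (b(S) = 49*35 = 1715)
b(429) + L(y(40, -44)) = 1715 - 553 = 1162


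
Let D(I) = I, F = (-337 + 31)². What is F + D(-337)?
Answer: 93299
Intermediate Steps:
F = 93636 (F = (-306)² = 93636)
F + D(-337) = 93636 - 337 = 93299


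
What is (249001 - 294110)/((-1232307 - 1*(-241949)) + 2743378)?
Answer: -45109/1753020 ≈ -0.025732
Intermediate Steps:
(249001 - 294110)/((-1232307 - 1*(-241949)) + 2743378) = -45109/((-1232307 + 241949) + 2743378) = -45109/(-990358 + 2743378) = -45109/1753020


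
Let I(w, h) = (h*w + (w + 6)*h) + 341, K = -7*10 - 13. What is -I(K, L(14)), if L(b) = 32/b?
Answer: 173/7 ≈ 24.714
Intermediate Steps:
K = -83 (K = -70 - 13 = -83)
I(w, h) = 341 + h*w + h*(6 + w) (I(w, h) = (h*w + (6 + w)*h) + 341 = (h*w + h*(6 + w)) + 341 = 341 + h*w + h*(6 + w))
-I(K, L(14)) = -(341 + 6*(32/14) + 2*(32/14)*(-83)) = -(341 + 6*(32*(1/14)) + 2*(32*(1/14))*(-83)) = -(341 + 6*(16/7) + 2*(16/7)*(-83)) = -(341 + 96/7 - 2656/7) = -1*(-173/7) = 173/7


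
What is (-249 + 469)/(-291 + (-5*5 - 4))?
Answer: -11/16 ≈ -0.68750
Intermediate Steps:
(-249 + 469)/(-291 + (-5*5 - 4)) = 220/(-291 + (-25 - 4)) = 220/(-291 - 29) = 220/(-320) = 220*(-1/320) = -11/16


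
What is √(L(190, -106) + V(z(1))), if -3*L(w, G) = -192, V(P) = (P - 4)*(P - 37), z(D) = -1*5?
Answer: √442 ≈ 21.024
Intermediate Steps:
z(D) = -5
V(P) = (-37 + P)*(-4 + P) (V(P) = (-4 + P)*(-37 + P) = (-37 + P)*(-4 + P))
L(w, G) = 64 (L(w, G) = -⅓*(-192) = 64)
√(L(190, -106) + V(z(1))) = √(64 + (148 + (-5)² - 41*(-5))) = √(64 + (148 + 25 + 205)) = √(64 + 378) = √442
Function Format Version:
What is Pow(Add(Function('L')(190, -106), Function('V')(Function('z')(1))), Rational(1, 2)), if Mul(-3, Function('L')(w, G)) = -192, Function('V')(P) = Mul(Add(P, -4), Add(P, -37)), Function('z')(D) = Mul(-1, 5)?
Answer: Pow(442, Rational(1, 2)) ≈ 21.024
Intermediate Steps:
Function('z')(D) = -5
Function('V')(P) = Mul(Add(-37, P), Add(-4, P)) (Function('V')(P) = Mul(Add(-4, P), Add(-37, P)) = Mul(Add(-37, P), Add(-4, P)))
Function('L')(w, G) = 64 (Function('L')(w, G) = Mul(Rational(-1, 3), -192) = 64)
Pow(Add(Function('L')(190, -106), Function('V')(Function('z')(1))), Rational(1, 2)) = Pow(Add(64, Add(148, Pow(-5, 2), Mul(-41, -5))), Rational(1, 2)) = Pow(Add(64, Add(148, 25, 205)), Rational(1, 2)) = Pow(Add(64, 378), Rational(1, 2)) = Pow(442, Rational(1, 2))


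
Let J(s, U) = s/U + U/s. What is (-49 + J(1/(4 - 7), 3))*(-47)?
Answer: 24581/9 ≈ 2731.2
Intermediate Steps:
J(s, U) = U/s + s/U
(-49 + J(1/(4 - 7), 3))*(-47) = (-49 + (3/(1/(4 - 7)) + 1/((4 - 7)*3)))*(-47) = (-49 + (3/(1/(-3)) + (⅓)/(-3)))*(-47) = (-49 + (3/(-⅓) - ⅓*⅓))*(-47) = (-49 + (3*(-3) - ⅑))*(-47) = (-49 + (-9 - ⅑))*(-47) = (-49 - 82/9)*(-47) = -523/9*(-47) = 24581/9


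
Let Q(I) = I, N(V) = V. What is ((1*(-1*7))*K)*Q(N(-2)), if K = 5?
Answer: 70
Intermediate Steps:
((1*(-1*7))*K)*Q(N(-2)) = ((1*(-1*7))*5)*(-2) = ((1*(-7))*5)*(-2) = -7*5*(-2) = -35*(-2) = 70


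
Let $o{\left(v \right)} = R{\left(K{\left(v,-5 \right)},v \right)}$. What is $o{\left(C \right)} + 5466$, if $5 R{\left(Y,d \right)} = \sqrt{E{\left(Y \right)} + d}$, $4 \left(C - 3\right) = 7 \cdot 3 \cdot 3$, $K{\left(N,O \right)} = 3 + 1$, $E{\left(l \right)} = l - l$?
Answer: $5466 + \frac{\sqrt{3}}{2} \approx 5466.9$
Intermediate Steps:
$E{\left(l \right)} = 0$
$K{\left(N,O \right)} = 4$
$C = \frac{75}{4}$ ($C = 3 + \frac{7 \cdot 3 \cdot 3}{4} = 3 + \frac{21 \cdot 3}{4} = 3 + \frac{1}{4} \cdot 63 = 3 + \frac{63}{4} = \frac{75}{4} \approx 18.75$)
$R{\left(Y,d \right)} = \frac{\sqrt{d}}{5}$ ($R{\left(Y,d \right)} = \frac{\sqrt{0 + d}}{5} = \frac{\sqrt{d}}{5}$)
$o{\left(v \right)} = \frac{\sqrt{v}}{5}$
$o{\left(C \right)} + 5466 = \frac{\sqrt{\frac{75}{4}}}{5} + 5466 = \frac{\frac{5}{2} \sqrt{3}}{5} + 5466 = \frac{\sqrt{3}}{2} + 5466 = 5466 + \frac{\sqrt{3}}{2}$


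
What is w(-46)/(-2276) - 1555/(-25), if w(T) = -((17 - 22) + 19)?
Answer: 353953/5690 ≈ 62.206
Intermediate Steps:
w(T) = -14 (w(T) = -(-5 + 19) = -1*14 = -14)
w(-46)/(-2276) - 1555/(-25) = -14/(-2276) - 1555/(-25) = -14*(-1/2276) - 1555*(-1/25) = 7/1138 + 311/5 = 353953/5690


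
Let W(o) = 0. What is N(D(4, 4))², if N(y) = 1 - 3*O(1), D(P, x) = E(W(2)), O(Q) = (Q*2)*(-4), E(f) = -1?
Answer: 625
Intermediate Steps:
O(Q) = -8*Q (O(Q) = (2*Q)*(-4) = -8*Q)
D(P, x) = -1
N(y) = 25 (N(y) = 1 - (-24) = 1 - 3*(-8) = 1 + 24 = 25)
N(D(4, 4))² = 25² = 625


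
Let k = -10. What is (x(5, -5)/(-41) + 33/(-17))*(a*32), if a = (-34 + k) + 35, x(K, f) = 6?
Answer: 419040/697 ≈ 601.21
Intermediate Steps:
a = -9 (a = (-34 - 10) + 35 = -44 + 35 = -9)
(x(5, -5)/(-41) + 33/(-17))*(a*32) = (6/(-41) + 33/(-17))*(-9*32) = (6*(-1/41) + 33*(-1/17))*(-288) = (-6/41 - 33/17)*(-288) = -1455/697*(-288) = 419040/697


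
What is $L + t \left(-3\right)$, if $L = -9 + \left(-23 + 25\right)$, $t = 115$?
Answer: $-352$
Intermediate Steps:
$L = -7$ ($L = -9 + 2 = -7$)
$L + t \left(-3\right) = -7 + 115 \left(-3\right) = -7 - 345 = -352$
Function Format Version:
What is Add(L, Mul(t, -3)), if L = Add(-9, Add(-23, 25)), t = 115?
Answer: -352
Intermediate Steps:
L = -7 (L = Add(-9, 2) = -7)
Add(L, Mul(t, -3)) = Add(-7, Mul(115, -3)) = Add(-7, -345) = -352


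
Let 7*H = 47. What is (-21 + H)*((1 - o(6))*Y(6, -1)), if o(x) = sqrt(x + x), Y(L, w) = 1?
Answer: -100/7 + 200*sqrt(3)/7 ≈ 35.201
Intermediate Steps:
H = 47/7 (H = (1/7)*47 = 47/7 ≈ 6.7143)
o(x) = sqrt(2)*sqrt(x) (o(x) = sqrt(2*x) = sqrt(2)*sqrt(x))
(-21 + H)*((1 - o(6))*Y(6, -1)) = (-21 + 47/7)*((1 - sqrt(2)*sqrt(6))*1) = -100*(1 - 2*sqrt(3))/7 = -100/7 + 200*sqrt(3)/7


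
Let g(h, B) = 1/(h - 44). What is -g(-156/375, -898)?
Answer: 125/5552 ≈ 0.022514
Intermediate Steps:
g(h, B) = 1/(-44 + h)
-g(-156/375, -898) = -1/(-44 - 156/375) = -1/(-44 - 156*1/375) = -1/(-44 - 52/125) = -1/(-5552/125) = -1*(-125/5552) = 125/5552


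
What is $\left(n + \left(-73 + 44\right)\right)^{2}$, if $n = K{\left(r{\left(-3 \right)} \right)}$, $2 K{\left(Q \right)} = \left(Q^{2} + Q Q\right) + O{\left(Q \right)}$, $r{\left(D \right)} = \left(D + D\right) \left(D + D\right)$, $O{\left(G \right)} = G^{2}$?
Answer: $3667225$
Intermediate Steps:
$r{\left(D \right)} = 4 D^{2}$ ($r{\left(D \right)} = 2 D 2 D = 4 D^{2}$)
$K{\left(Q \right)} = \frac{3 Q^{2}}{2}$ ($K{\left(Q \right)} = \frac{\left(Q^{2} + Q Q\right) + Q^{2}}{2} = \frac{\left(Q^{2} + Q^{2}\right) + Q^{2}}{2} = \frac{2 Q^{2} + Q^{2}}{2} = \frac{3 Q^{2}}{2}$)
$n = 1944$ ($n = \frac{3 \left(4 \left(-3\right)^{2}\right)^{2}}{2} = \frac{3 \left(4 \cdot 9\right)^{2}}{2} = \frac{3 \cdot 36^{2}}{2} = \frac{3}{2} \cdot 1296 = 1944$)
$\left(n + \left(-73 + 44\right)\right)^{2} = \left(1944 + \left(-73 + 44\right)\right)^{2} = \left(1944 - 29\right)^{2} = 1915^{2} = 3667225$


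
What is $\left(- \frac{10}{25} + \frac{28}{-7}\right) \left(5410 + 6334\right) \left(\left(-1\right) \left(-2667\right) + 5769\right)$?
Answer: $- \frac{2179592448}{5} \approx -4.3592 \cdot 10^{8}$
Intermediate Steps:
$\left(- \frac{10}{25} + \frac{28}{-7}\right) \left(5410 + 6334\right) \left(\left(-1\right) \left(-2667\right) + 5769\right) = \left(\left(-10\right) \frac{1}{25} + 28 \left(- \frac{1}{7}\right)\right) 11744 \left(2667 + 5769\right) = \left(- \frac{2}{5} - 4\right) 11744 \cdot 8436 = \left(- \frac{22}{5}\right) 99072384 = - \frac{2179592448}{5}$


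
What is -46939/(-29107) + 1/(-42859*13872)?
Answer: 27907115283965/17305277177136 ≈ 1.6126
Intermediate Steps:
-46939/(-29107) + 1/(-42859*13872) = -46939*(-1/29107) - 1/42859*1/13872 = 46939/29107 - 1/594540048 = 27907115283965/17305277177136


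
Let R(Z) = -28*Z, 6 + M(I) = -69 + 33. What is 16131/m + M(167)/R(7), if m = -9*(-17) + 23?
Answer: 113181/1232 ≈ 91.868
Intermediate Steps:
M(I) = -42 (M(I) = -6 + (-69 + 33) = -6 - 36 = -42)
m = 176 (m = 153 + 23 = 176)
16131/m + M(167)/R(7) = 16131/176 - 42/((-28*7)) = 16131*(1/176) - 42/(-196) = 16131/176 - 42*(-1/196) = 16131/176 + 3/14 = 113181/1232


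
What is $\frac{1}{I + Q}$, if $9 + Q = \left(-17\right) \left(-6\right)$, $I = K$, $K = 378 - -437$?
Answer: $\frac{1}{908} \approx 0.0011013$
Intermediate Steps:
$K = 815$ ($K = 378 + 437 = 815$)
$I = 815$
$Q = 93$ ($Q = -9 - -102 = -9 + 102 = 93$)
$\frac{1}{I + Q} = \frac{1}{815 + 93} = \frac{1}{908}$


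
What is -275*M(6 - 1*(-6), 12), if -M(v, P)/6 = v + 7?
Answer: 31350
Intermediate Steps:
M(v, P) = -42 - 6*v (M(v, P) = -6*(v + 7) = -6*(7 + v) = -42 - 6*v)
-275*M(6 - 1*(-6), 12) = -275*(-42 - 6*(6 - 1*(-6))) = -275*(-42 - 6*(6 + 6)) = -275*(-42 - 6*12) = -275*(-42 - 72) = -275*(-114) = 31350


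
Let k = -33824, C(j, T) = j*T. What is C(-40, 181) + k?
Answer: -41064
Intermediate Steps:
C(j, T) = T*j
C(-40, 181) + k = 181*(-40) - 33824 = -7240 - 33824 = -41064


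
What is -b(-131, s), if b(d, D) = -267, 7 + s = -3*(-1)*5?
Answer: 267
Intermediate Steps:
s = 8 (s = -7 - 3*(-1)*5 = -7 + 3*5 = -7 + 15 = 8)
-b(-131, s) = -1*(-267) = 267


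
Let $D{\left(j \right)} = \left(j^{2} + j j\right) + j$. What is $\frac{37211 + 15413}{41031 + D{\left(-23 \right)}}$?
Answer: $\frac{26312}{21033} \approx 1.251$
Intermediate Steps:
$D{\left(j \right)} = j + 2 j^{2}$ ($D{\left(j \right)} = \left(j^{2} + j^{2}\right) + j = 2 j^{2} + j = j + 2 j^{2}$)
$\frac{37211 + 15413}{41031 + D{\left(-23 \right)}} = \frac{37211 + 15413}{41031 - 23 \left(1 + 2 \left(-23\right)\right)} = \frac{52624}{41031 - 23 \left(1 - 46\right)} = \frac{52624}{41031 - -1035} = \frac{52624}{41031 + 1035} = \frac{52624}{42066} = 52624 \cdot \frac{1}{42066} = \frac{26312}{21033}$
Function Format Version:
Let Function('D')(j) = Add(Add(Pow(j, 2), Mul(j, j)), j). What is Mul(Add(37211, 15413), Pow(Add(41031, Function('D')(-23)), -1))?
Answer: Rational(26312, 21033) ≈ 1.2510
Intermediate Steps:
Function('D')(j) = Add(j, Mul(2, Pow(j, 2))) (Function('D')(j) = Add(Add(Pow(j, 2), Pow(j, 2)), j) = Add(Mul(2, Pow(j, 2)), j) = Add(j, Mul(2, Pow(j, 2))))
Mul(Add(37211, 15413), Pow(Add(41031, Function('D')(-23)), -1)) = Mul(Add(37211, 15413), Pow(Add(41031, Mul(-23, Add(1, Mul(2, -23)))), -1)) = Mul(52624, Pow(Add(41031, Mul(-23, Add(1, -46))), -1)) = Mul(52624, Pow(Add(41031, Mul(-23, -45)), -1)) = Mul(52624, Pow(Add(41031, 1035), -1)) = Mul(52624, Pow(42066, -1)) = Mul(52624, Rational(1, 42066)) = Rational(26312, 21033)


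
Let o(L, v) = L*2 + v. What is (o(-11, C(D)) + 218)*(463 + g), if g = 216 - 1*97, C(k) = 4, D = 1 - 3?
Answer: 116400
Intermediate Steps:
D = -2
o(L, v) = v + 2*L (o(L, v) = 2*L + v = v + 2*L)
g = 119 (g = 216 - 97 = 119)
(o(-11, C(D)) + 218)*(463 + g) = ((4 + 2*(-11)) + 218)*(463 + 119) = ((4 - 22) + 218)*582 = (-18 + 218)*582 = 200*582 = 116400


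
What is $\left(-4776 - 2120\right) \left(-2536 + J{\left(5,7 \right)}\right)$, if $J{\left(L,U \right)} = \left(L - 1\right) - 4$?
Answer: $17488256$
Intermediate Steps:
$J{\left(L,U \right)} = -5 + L$ ($J{\left(L,U \right)} = \left(-1 + L\right) - 4 = -5 + L$)
$\left(-4776 - 2120\right) \left(-2536 + J{\left(5,7 \right)}\right) = \left(-4776 - 2120\right) \left(-2536 + \left(-5 + 5\right)\right) = - 6896 \left(-2536 + 0\right) = \left(-6896\right) \left(-2536\right) = 17488256$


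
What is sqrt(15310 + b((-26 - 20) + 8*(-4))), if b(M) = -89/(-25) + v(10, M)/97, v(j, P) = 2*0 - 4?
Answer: sqrt(3602122451)/485 ≈ 123.75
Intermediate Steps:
v(j, P) = -4 (v(j, P) = 0 - 4 = -4)
b(M) = 8533/2425 (b(M) = -89/(-25) - 4/97 = -89*(-1/25) - 4*1/97 = 89/25 - 4/97 = 8533/2425)
sqrt(15310 + b((-26 - 20) + 8*(-4))) = sqrt(15310 + 8533/2425) = sqrt(37135283/2425) = sqrt(3602122451)/485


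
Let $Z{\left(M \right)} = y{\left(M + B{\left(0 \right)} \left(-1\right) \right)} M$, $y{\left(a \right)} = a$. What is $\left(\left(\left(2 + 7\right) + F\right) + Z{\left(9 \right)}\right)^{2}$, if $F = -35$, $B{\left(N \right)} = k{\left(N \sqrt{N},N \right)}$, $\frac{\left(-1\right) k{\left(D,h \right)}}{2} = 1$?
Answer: $5329$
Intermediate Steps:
$k{\left(D,h \right)} = -2$ ($k{\left(D,h \right)} = \left(-2\right) 1 = -2$)
$B{\left(N \right)} = -2$
$Z{\left(M \right)} = M \left(2 + M\right)$ ($Z{\left(M \right)} = \left(M - -2\right) M = \left(M + 2\right) M = \left(2 + M\right) M = M \left(2 + M\right)$)
$\left(\left(\left(2 + 7\right) + F\right) + Z{\left(9 \right)}\right)^{2} = \left(\left(\left(2 + 7\right) - 35\right) + 9 \left(2 + 9\right)\right)^{2} = \left(\left(9 - 35\right) + 9 \cdot 11\right)^{2} = \left(-26 + 99\right)^{2} = 73^{2} = 5329$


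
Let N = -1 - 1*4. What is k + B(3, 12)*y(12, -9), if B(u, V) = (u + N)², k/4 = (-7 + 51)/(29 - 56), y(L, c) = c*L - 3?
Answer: -12164/27 ≈ -450.52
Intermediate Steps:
y(L, c) = -3 + L*c (y(L, c) = L*c - 3 = -3 + L*c)
N = -5 (N = -1 - 4 = -5)
k = -176/27 (k = 4*((-7 + 51)/(29 - 56)) = 4*(44/(-27)) = 4*(44*(-1/27)) = 4*(-44/27) = -176/27 ≈ -6.5185)
B(u, V) = (-5 + u)² (B(u, V) = (u - 5)² = (-5 + u)²)
k + B(3, 12)*y(12, -9) = -176/27 + (-5 + 3)²*(-3 + 12*(-9)) = -176/27 + (-2)²*(-3 - 108) = -176/27 + 4*(-111) = -176/27 - 444 = -12164/27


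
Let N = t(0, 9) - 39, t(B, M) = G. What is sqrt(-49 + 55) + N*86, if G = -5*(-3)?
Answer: -2064 + sqrt(6) ≈ -2061.6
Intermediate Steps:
G = 15
t(B, M) = 15
N = -24 (N = 15 - 39 = -24)
sqrt(-49 + 55) + N*86 = sqrt(-49 + 55) - 24*86 = sqrt(6) - 2064 = -2064 + sqrt(6)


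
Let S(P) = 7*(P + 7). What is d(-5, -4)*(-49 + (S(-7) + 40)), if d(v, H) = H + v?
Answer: 81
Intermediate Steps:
S(P) = 49 + 7*P (S(P) = 7*(7 + P) = 49 + 7*P)
d(-5, -4)*(-49 + (S(-7) + 40)) = (-4 - 5)*(-49 + ((49 + 7*(-7)) + 40)) = -9*(-49 + ((49 - 49) + 40)) = -9*(-49 + (0 + 40)) = -9*(-49 + 40) = -9*(-9) = 81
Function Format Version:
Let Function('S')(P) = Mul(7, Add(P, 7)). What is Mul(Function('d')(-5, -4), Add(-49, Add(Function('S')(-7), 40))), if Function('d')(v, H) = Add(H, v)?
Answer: 81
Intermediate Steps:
Function('S')(P) = Add(49, Mul(7, P)) (Function('S')(P) = Mul(7, Add(7, P)) = Add(49, Mul(7, P)))
Mul(Function('d')(-5, -4), Add(-49, Add(Function('S')(-7), 40))) = Mul(Add(-4, -5), Add(-49, Add(Add(49, Mul(7, -7)), 40))) = Mul(-9, Add(-49, Add(Add(49, -49), 40))) = Mul(-9, Add(-49, Add(0, 40))) = Mul(-9, Add(-49, 40)) = Mul(-9, -9) = 81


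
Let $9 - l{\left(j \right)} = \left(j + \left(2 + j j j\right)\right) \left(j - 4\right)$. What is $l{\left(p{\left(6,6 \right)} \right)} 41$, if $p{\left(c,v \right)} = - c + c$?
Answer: $697$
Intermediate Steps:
$p{\left(c,v \right)} = 0$
$l{\left(j \right)} = 9 - \left(-4 + j\right) \left(2 + j + j^{3}\right)$ ($l{\left(j \right)} = 9 - \left(j + \left(2 + j j j\right)\right) \left(j - 4\right) = 9 - \left(j + \left(2 + j j^{2}\right)\right) \left(-4 + j\right) = 9 - \left(j + \left(2 + j^{3}\right)\right) \left(-4 + j\right) = 9 - \left(2 + j + j^{3}\right) \left(-4 + j\right) = 9 - \left(-4 + j\right) \left(2 + j + j^{3}\right)$)
$l{\left(p{\left(6,6 \right)} \right)} 41 = \left(17 - 0^{2} - 0^{4} + 2 \cdot 0 + 4 \cdot 0^{3}\right) 41 = \left(17 - 0 - 0 + 0 + 4 \cdot 0\right) 41 = \left(17 + 0 + 0 + 0 + 0\right) 41 = 17 \cdot 41 = 697$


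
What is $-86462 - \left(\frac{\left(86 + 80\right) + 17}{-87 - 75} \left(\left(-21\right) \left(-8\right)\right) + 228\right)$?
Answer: $- \frac{778502}{9} \approx -86500.0$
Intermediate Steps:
$-86462 - \left(\frac{\left(86 + 80\right) + 17}{-87 - 75} \left(\left(-21\right) \left(-8\right)\right) + 228\right) = -86462 - \left(\frac{166 + 17}{-162} \cdot 168 + 228\right) = -86462 - \left(183 \left(- \frac{1}{162}\right) 168 + 228\right) = -86462 - \left(\left(- \frac{61}{54}\right) 168 + 228\right) = -86462 - \left(- \frac{1708}{9} + 228\right) = -86462 - \frac{344}{9} = - \frac{778502}{9}$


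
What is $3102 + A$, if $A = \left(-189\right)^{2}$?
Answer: $38823$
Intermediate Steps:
$A = 35721$
$3102 + A = 3102 + 35721 = 38823$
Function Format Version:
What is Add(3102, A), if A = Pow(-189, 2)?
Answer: 38823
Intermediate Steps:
A = 35721
Add(3102, A) = Add(3102, 35721) = 38823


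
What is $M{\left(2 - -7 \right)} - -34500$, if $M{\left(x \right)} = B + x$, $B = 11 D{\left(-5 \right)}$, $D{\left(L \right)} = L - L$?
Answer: $34509$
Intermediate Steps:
$D{\left(L \right)} = 0$
$B = 0$ ($B = 11 \cdot 0 = 0$)
$M{\left(x \right)} = x$ ($M{\left(x \right)} = 0 + x = x$)
$M{\left(2 - -7 \right)} - -34500 = \left(2 - -7\right) - -34500 = \left(2 + 7\right) + 34500 = 9 + 34500 = 34509$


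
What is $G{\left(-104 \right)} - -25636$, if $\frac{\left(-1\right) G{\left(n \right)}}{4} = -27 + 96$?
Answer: $25360$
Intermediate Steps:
$G{\left(n \right)} = -276$ ($G{\left(n \right)} = - 4 \left(-27 + 96\right) = \left(-4\right) 69 = -276$)
$G{\left(-104 \right)} - -25636 = -276 - -25636 = -276 + 25636 = 25360$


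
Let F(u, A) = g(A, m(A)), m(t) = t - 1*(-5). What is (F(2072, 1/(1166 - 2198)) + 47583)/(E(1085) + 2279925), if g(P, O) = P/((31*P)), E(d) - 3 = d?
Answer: 1475074/70711403 ≈ 0.020860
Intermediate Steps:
E(d) = 3 + d
m(t) = 5 + t (m(t) = t + 5 = 5 + t)
g(P, O) = 1/31 (g(P, O) = P*(1/(31*P)) = 1/31)
F(u, A) = 1/31
(F(2072, 1/(1166 - 2198)) + 47583)/(E(1085) + 2279925) = (1/31 + 47583)/((3 + 1085) + 2279925) = 1475074/(31*(1088 + 2279925)) = (1475074/31)/2281013 = (1475074/31)*(1/2281013) = 1475074/70711403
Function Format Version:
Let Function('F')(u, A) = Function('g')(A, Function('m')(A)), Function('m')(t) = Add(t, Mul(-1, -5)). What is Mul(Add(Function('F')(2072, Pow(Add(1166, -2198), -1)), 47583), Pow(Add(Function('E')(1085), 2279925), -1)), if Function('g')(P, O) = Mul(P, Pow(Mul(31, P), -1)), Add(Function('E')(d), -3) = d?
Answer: Rational(1475074, 70711403) ≈ 0.020860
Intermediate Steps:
Function('E')(d) = Add(3, d)
Function('m')(t) = Add(5, t) (Function('m')(t) = Add(t, 5) = Add(5, t))
Function('g')(P, O) = Rational(1, 31) (Function('g')(P, O) = Mul(P, Mul(Rational(1, 31), Pow(P, -1))) = Rational(1, 31))
Function('F')(u, A) = Rational(1, 31)
Mul(Add(Function('F')(2072, Pow(Add(1166, -2198), -1)), 47583), Pow(Add(Function('E')(1085), 2279925), -1)) = Mul(Add(Rational(1, 31), 47583), Pow(Add(Add(3, 1085), 2279925), -1)) = Mul(Rational(1475074, 31), Pow(Add(1088, 2279925), -1)) = Mul(Rational(1475074, 31), Pow(2281013, -1)) = Mul(Rational(1475074, 31), Rational(1, 2281013)) = Rational(1475074, 70711403)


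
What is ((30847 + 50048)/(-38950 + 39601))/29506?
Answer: 26965/6402802 ≈ 0.0042114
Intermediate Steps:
((30847 + 50048)/(-38950 + 39601))/29506 = (80895/651)*(1/29506) = (80895*(1/651))*(1/29506) = (26965/217)*(1/29506) = 26965/6402802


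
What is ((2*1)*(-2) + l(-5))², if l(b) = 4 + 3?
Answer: 9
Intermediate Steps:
l(b) = 7
((2*1)*(-2) + l(-5))² = ((2*1)*(-2) + 7)² = (2*(-2) + 7)² = (-4 + 7)² = 3² = 9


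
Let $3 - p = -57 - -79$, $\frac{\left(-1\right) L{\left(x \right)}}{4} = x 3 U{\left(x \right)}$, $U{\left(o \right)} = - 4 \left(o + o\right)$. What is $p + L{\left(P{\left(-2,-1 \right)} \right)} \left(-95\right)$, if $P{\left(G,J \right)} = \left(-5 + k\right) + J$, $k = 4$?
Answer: $-36499$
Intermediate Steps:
$U{\left(o \right)} = - 8 o$ ($U{\left(o \right)} = - 4 \cdot 2 o = - 8 o$)
$P{\left(G,J \right)} = -1 + J$ ($P{\left(G,J \right)} = \left(-5 + 4\right) + J = -1 + J$)
$L{\left(x \right)} = 96 x^{2}$ ($L{\left(x \right)} = - 4 x 3 \left(- 8 x\right) = - 4 \cdot 3 x \left(- 8 x\right) = - 4 \left(- 24 x^{2}\right) = 96 x^{2}$)
$p = -19$ ($p = 3 - \left(-57 - -79\right) = 3 - \left(-57 + 79\right) = 3 - 22 = -19$)
$p + L{\left(P{\left(-2,-1 \right)} \right)} \left(-95\right) = -19 + 96 \left(-1 - 1\right)^{2} \left(-95\right) = -19 + 96 \left(-2\right)^{2} \left(-95\right) = -19 + 96 \cdot 4 \left(-95\right) = -19 + 384 \left(-95\right) = -19 - 36480 = -36499$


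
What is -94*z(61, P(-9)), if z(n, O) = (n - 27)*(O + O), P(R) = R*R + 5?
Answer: -549712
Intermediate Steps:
P(R) = 5 + R² (P(R) = R² + 5 = 5 + R²)
z(n, O) = 2*O*(-27 + n) (z(n, O) = (-27 + n)*(2*O) = 2*O*(-27 + n))
-94*z(61, P(-9)) = -188*(5 + (-9)²)*(-27 + 61) = -188*(5 + 81)*34 = -188*86*34 = -94*5848 = -549712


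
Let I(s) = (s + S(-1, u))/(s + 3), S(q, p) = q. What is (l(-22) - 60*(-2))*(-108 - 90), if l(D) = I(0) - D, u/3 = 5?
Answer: -28050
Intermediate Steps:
u = 15 (u = 3*5 = 15)
I(s) = (-1 + s)/(3 + s) (I(s) = (s - 1)/(s + 3) = (-1 + s)/(3 + s))
l(D) = -⅓ - D (l(D) = (-1 + 0)/(3 + 0) - D = -1/3 - D = (⅓)*(-1) - D = -⅓ - D)
(l(-22) - 60*(-2))*(-108 - 90) = ((-⅓ - 1*(-22)) - 60*(-2))*(-108 - 90) = ((-⅓ + 22) + 120)*(-198) = (65/3 + 120)*(-198) = (425/3)*(-198) = -28050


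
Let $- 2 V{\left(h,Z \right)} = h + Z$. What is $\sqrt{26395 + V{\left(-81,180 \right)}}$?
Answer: $\frac{\sqrt{105382}}{2} \approx 162.31$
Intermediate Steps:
$V{\left(h,Z \right)} = - \frac{Z}{2} - \frac{h}{2}$ ($V{\left(h,Z \right)} = - \frac{h + Z}{2} = - \frac{Z + h}{2} = - \frac{Z}{2} - \frac{h}{2}$)
$\sqrt{26395 + V{\left(-81,180 \right)}} = \sqrt{26395 - \frac{99}{2}} = \sqrt{\frac{52691}{2}} = \frac{\sqrt{105382}}{2}$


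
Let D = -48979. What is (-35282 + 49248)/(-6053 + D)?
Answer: -6983/27516 ≈ -0.25378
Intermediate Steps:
(-35282 + 49248)/(-6053 + D) = (-35282 + 49248)/(-6053 - 48979) = 13966/(-55032) = 13966*(-1/55032) = -6983/27516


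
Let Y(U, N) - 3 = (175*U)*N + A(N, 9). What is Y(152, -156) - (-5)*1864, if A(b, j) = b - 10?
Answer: -4140443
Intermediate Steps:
A(b, j) = -10 + b
Y(U, N) = -7 + N + 175*N*U (Y(U, N) = 3 + ((175*U)*N + (-10 + N)) = 3 + (175*N*U + (-10 + N)) = 3 + (-10 + N + 175*N*U) = -7 + N + 175*N*U)
Y(152, -156) - (-5)*1864 = (-7 - 156 + 175*(-156)*152) - (-5)*1864 = (-7 - 156 - 4149600) - 1*(-9320) = -4149763 + 9320 = -4140443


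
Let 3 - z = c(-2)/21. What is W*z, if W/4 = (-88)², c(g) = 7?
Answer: 247808/3 ≈ 82603.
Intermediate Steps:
W = 30976 (W = 4*(-88)² = 4*7744 = 30976)
z = 8/3 (z = 3 - 7/21 = 3 - 1*⅓ = 3 - ⅓ = 8/3 ≈ 2.6667)
W*z = 30976*(8/3) = 247808/3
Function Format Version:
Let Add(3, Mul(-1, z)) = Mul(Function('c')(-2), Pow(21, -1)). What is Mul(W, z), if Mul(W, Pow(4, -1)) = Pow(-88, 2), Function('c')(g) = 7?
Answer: Rational(247808, 3) ≈ 82603.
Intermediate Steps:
W = 30976 (W = Mul(4, Pow(-88, 2)) = Mul(4, 7744) = 30976)
z = Rational(8, 3) (z = Add(3, Mul(-1, Mul(7, Pow(21, -1)))) = Add(3, Mul(-1, Mul(7, Rational(1, 21)))) = Add(3, Mul(-1, Rational(1, 3))) = Add(3, Rational(-1, 3)) = Rational(8, 3) ≈ 2.6667)
Mul(W, z) = Mul(30976, Rational(8, 3)) = Rational(247808, 3)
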